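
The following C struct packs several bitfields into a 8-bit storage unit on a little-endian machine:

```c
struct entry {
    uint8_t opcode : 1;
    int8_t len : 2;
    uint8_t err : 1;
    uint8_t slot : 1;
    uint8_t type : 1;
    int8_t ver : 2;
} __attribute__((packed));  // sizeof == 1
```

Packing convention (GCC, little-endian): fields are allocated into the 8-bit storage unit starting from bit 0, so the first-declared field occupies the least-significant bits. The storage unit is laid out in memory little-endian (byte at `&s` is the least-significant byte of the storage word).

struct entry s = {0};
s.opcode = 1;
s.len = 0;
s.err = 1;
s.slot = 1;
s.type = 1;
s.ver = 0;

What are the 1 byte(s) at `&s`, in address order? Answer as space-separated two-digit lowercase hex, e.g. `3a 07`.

[0+:1] opcode=1 & 0x1 = 0x1; word=0x01
[1+:2] len=0 & 0x3 = 0x0; word=0x01
[3+:1] err=1 & 0x1 = 0x1; word=0x09
[4+:1] slot=1 & 0x1 = 0x1; word=0x19
[5+:1] type=1 & 0x1 = 0x1; word=0x39
[6+:2] ver=0 & 0x3 = 0x0; word=0x39
word = 0x39 → little-endian bytes:
  [0]=0x39

39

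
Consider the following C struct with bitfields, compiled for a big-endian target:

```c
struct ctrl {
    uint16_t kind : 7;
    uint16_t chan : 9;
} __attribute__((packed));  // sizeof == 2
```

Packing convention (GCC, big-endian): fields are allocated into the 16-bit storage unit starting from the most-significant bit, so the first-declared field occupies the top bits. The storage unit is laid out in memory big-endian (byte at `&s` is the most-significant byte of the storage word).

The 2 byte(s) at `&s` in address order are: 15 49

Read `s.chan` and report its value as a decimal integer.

329

[0]=0x15 [1]=0x49 (big-endian) → word 0x1549
kind:7 @ bit 9 → (0x1549>>9)&0x7f = 0xa
chan:9 @ bit 0 → (0x1549>>0)&0x1ff = 0x149  ←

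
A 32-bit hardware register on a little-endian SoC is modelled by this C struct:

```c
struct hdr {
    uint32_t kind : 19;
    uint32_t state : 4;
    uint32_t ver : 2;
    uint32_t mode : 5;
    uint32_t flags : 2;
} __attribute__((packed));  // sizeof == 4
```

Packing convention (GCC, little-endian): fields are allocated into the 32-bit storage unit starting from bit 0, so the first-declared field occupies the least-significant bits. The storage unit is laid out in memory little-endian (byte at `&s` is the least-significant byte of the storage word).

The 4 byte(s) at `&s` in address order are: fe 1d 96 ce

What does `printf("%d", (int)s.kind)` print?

400894

[0]=0xfe [1]=0x1d [2]=0x96 [3]=0xce (little-endian) → word 0xce961dfe
kind [0+:19] = (word>>0) & 0x7ffff = 400894  ←
state [19+:4] = (word>>19) & 0xf = 2
ver [23+:2] = (word>>23) & 0x3 = 1
mode [25+:5] = (word>>25) & 0x1f = 7
flags [30+:2] = (word>>30) & 0x3 = 3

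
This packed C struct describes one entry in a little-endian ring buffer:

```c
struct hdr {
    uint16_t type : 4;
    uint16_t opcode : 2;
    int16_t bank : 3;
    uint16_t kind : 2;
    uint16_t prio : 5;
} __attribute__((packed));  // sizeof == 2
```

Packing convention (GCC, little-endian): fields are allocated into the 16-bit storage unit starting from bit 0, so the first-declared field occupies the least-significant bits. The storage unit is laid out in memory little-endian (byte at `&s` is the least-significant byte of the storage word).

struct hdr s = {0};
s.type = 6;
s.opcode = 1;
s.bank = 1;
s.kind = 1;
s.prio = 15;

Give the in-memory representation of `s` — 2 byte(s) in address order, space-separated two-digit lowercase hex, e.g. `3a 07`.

type:4 = 6 → 0x6 << 0 → word 0x0006
opcode:2 = 1 → 0x1 << 4 → word 0x0016
bank:3 = 1 → 0x1 << 6 → word 0x0056
kind:2 = 1 → 0x1 << 9 → word 0x0256
prio:5 = 15 → 0xf << 11 → word 0x7a56
word = 0x7a56 → little-endian bytes:
  [0]=0x56  [1]=0x7a

56 7a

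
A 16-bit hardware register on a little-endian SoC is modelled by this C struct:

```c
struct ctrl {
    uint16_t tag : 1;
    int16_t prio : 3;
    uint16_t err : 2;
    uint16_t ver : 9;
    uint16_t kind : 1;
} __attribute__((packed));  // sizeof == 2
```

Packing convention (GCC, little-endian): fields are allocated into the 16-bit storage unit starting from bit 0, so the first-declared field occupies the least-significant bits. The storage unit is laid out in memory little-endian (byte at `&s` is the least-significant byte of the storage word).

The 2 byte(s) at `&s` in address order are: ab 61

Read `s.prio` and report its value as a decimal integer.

-3

[0]=0xab [1]=0x61 (little-endian) → word 0x61ab
tag:1 @ bit 0 → (0x61ab>>0)&0x1 = 0x1
prio:3 @ bit 1 → (0x61ab>>1)&0x7 = 0x5  ←
err:2 @ bit 4 → (0x61ab>>4)&0x3 = 0x2
ver:9 @ bit 6 → (0x61ab>>6)&0x1ff = 0x186
kind:1 @ bit 15 → (0x61ab>>15)&0x1 = 0x0
prio signed 3b, MSB=1: 5 - 8 = -3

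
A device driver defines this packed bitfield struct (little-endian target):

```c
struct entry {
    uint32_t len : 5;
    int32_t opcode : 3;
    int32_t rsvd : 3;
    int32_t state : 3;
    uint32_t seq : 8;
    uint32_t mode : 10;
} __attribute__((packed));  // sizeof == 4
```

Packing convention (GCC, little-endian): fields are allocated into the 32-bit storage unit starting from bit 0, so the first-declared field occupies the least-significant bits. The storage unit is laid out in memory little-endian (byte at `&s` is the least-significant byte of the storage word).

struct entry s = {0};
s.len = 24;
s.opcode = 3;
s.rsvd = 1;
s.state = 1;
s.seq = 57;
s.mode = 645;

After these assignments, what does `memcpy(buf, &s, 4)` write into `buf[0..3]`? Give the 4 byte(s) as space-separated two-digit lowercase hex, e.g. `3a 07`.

len:5 = 24 → 0x18 << 0 → word 0x00000018
opcode:3 = 3 → 0x3 << 5 → word 0x00000078
rsvd:3 = 1 → 0x1 << 8 → word 0x00000178
state:3 = 1 → 0x1 << 11 → word 0x00000978
seq:8 = 57 → 0x39 << 14 → word 0x000e4978
mode:10 = 645 → 0x285 << 22 → word 0xa14e4978
word = 0xa14e4978 → little-endian bytes:
  [0]=0x78  [1]=0x49  [2]=0x4e  [3]=0xa1

78 49 4e a1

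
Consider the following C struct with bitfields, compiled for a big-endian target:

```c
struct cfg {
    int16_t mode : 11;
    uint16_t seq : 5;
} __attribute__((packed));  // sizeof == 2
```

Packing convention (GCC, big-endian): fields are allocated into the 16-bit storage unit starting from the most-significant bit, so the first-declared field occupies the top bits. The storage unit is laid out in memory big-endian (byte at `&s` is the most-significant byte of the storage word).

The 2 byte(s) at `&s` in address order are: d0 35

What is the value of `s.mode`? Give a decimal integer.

-383

[0]=0xd0 [1]=0x35 (big-endian) → word 0xd035
mode:11 @ bit 5 → (0xd035>>5)&0x7ff = 0x681  ←
seq:5 @ bit 0 → (0xd035>>0)&0x1f = 0x15
mode signed 11b, MSB=1: 1665 - 2048 = -383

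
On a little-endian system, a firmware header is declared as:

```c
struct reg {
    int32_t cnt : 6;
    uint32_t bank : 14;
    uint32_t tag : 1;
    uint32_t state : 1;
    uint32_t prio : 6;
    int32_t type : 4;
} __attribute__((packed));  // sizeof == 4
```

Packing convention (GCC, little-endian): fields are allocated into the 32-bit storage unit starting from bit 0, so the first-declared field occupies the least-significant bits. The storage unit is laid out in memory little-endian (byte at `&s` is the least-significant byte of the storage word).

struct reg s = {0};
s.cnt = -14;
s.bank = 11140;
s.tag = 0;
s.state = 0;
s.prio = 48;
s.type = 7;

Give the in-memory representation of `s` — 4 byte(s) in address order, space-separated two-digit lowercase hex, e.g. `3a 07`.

32 e1 0a 7c

cnt:6 = -14 → 0x32 << 0 → word 0x00000032
bank:14 = 11140 → 0x2b84 << 6 → word 0x000ae132
tag:1 = 0 → 0x0 << 20 → word 0x000ae132
state:1 = 0 → 0x0 << 21 → word 0x000ae132
prio:6 = 48 → 0x30 << 22 → word 0x0c0ae132
type:4 = 7 → 0x7 << 28 → word 0x7c0ae132
word = 0x7c0ae132 → little-endian bytes:
  [0]=0x32  [1]=0xe1  [2]=0x0a  [3]=0x7c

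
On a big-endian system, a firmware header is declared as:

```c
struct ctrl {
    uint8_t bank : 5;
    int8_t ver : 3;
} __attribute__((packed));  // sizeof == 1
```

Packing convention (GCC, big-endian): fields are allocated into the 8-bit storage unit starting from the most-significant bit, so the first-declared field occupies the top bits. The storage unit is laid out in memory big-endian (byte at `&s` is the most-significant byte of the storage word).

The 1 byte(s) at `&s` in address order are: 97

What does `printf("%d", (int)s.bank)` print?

[0]=0x97 (big-endian) → word 0x97
bank:5 @ bit 3 → (0x97>>3)&0x1f = 0x12  ←
ver:3 @ bit 0 → (0x97>>0)&0x7 = 0x7

18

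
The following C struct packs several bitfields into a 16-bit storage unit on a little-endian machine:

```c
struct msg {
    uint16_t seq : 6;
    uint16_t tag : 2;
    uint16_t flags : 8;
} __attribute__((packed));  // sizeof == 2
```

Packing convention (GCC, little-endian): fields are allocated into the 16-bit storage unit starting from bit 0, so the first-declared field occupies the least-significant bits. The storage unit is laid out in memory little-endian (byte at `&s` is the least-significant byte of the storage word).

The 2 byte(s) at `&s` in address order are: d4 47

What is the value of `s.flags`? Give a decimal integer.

[0]=0xd4 [1]=0x47 (little-endian) → word 0x47d4
seq [0+:6] = (word>>0) & 0x3f = 20
tag [6+:2] = (word>>6) & 0x3 = 3
flags [8+:8] = (word>>8) & 0xff = 71  ←

71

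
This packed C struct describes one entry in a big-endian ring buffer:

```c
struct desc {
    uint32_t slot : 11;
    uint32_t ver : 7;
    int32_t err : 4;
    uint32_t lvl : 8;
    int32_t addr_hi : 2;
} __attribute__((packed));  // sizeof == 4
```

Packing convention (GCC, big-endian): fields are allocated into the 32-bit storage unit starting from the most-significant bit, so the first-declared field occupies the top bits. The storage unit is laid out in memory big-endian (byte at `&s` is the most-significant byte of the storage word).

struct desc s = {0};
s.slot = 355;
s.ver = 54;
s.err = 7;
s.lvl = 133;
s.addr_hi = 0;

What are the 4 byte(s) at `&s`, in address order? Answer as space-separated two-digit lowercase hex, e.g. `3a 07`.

2c 6d 9e 14

[21+:11] slot=355 & 0x7ff = 0x163; word=0x2c600000
[14+:7] ver=54 & 0x7f = 0x36; word=0x2c6d8000
[10+:4] err=7 & 0xf = 0x7; word=0x2c6d9c00
[2+:8] lvl=133 & 0xff = 0x85; word=0x2c6d9e14
[0+:2] addr_hi=0 & 0x3 = 0x0; word=0x2c6d9e14
word = 0x2c6d9e14 → big-endian bytes:
  [0]=0x2c  [1]=0x6d  [2]=0x9e  [3]=0x14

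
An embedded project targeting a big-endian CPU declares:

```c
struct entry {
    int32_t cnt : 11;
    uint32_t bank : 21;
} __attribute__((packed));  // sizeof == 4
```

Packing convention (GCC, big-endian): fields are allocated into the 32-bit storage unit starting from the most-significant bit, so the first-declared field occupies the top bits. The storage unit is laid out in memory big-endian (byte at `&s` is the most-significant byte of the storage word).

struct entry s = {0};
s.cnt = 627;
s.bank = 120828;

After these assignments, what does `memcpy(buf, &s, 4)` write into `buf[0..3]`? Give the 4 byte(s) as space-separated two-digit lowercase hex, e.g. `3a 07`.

cnt (11b) val=627 bits=0x273 at bit 21: 0x4e600000
bank (21b) val=120828 bits=0x1d7fc at bit 0: 0x4e61d7fc
word = 0x4e61d7fc → big-endian bytes:
  [0]=0x4e  [1]=0x61  [2]=0xd7  [3]=0xfc

4e 61 d7 fc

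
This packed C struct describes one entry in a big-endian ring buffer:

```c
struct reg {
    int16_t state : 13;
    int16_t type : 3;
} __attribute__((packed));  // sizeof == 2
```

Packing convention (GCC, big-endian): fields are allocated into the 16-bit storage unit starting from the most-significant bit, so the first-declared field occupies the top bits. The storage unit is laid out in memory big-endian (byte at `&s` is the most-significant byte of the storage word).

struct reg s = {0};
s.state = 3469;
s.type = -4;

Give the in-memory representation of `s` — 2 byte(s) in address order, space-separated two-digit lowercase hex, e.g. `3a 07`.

6c 6c

[3+:13] state=3469 & 0x1fff = 0xd8d; word=0x6c68
[0+:3] type=-4 & 0x7 = 0x4; word=0x6c6c
word = 0x6c6c → big-endian bytes:
  [0]=0x6c  [1]=0x6c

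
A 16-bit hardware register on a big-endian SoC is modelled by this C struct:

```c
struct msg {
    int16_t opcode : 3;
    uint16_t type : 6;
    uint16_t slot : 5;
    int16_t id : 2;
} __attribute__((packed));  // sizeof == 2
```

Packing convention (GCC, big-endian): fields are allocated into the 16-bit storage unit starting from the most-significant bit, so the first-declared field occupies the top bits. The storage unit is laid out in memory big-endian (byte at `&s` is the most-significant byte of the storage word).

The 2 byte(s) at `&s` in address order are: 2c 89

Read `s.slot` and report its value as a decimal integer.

2

[0]=0x2c [1]=0x89 (big-endian) → word 0x2c89
opcode:3 @ bit 13 → (0x2c89>>13)&0x7 = 0x1
type:6 @ bit 7 → (0x2c89>>7)&0x3f = 0x19
slot:5 @ bit 2 → (0x2c89>>2)&0x1f = 0x2  ←
id:2 @ bit 0 → (0x2c89>>0)&0x3 = 0x1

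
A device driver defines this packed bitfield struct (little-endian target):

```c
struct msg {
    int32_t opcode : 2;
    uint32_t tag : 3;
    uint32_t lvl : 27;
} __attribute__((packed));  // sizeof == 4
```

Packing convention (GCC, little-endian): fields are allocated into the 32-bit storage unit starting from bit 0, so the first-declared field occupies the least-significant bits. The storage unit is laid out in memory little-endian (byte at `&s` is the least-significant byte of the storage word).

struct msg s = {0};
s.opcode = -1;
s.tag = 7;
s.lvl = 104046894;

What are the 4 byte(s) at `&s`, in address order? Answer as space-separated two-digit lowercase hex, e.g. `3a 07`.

df 25 74 c6

[0+:2] opcode=-1 & 0x3 = 0x3; word=0x00000003
[2+:3] tag=7 & 0x7 = 0x7; word=0x0000001f
[5+:27] lvl=104046894 & 0x7ffffff = 0x633a12e; word=0xc67425df
word = 0xc67425df → little-endian bytes:
  [0]=0xdf  [1]=0x25  [2]=0x74  [3]=0xc6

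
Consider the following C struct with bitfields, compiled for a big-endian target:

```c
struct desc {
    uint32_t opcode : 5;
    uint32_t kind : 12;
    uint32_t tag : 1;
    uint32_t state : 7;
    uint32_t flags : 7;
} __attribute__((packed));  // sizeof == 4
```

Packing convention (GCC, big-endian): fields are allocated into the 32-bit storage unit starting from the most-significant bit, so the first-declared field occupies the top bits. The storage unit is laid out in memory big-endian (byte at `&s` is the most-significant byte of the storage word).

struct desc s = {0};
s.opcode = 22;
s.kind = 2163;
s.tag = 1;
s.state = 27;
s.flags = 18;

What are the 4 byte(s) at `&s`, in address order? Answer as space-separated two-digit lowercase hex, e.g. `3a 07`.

[27+:5] opcode=22 & 0x1f = 0x16; word=0xb0000000
[15+:12] kind=2163 & 0xfff = 0x873; word=0xb4398000
[14+:1] tag=1 & 0x1 = 0x1; word=0xb439c000
[7+:7] state=27 & 0x7f = 0x1b; word=0xb439cd80
[0+:7] flags=18 & 0x7f = 0x12; word=0xb439cd92
word = 0xb439cd92 → big-endian bytes:
  [0]=0xb4  [1]=0x39  [2]=0xcd  [3]=0x92

b4 39 cd 92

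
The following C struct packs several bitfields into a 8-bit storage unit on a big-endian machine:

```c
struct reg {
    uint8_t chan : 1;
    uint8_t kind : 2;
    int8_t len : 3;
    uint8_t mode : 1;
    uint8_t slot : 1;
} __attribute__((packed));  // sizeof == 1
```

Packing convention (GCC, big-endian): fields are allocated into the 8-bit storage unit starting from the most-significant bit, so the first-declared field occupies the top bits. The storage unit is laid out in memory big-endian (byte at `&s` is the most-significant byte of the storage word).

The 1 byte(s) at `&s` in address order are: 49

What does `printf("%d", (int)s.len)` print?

[0]=0x49 (big-endian) → word 0x49
chan:1 @ bit 7 → (0x49>>7)&0x1 = 0x0
kind:2 @ bit 5 → (0x49>>5)&0x3 = 0x2
len:3 @ bit 2 → (0x49>>2)&0x7 = 0x2  ←
mode:1 @ bit 1 → (0x49>>1)&0x1 = 0x0
slot:1 @ bit 0 → (0x49>>0)&0x1 = 0x1
len signed 3b, MSB=0: value = 2

2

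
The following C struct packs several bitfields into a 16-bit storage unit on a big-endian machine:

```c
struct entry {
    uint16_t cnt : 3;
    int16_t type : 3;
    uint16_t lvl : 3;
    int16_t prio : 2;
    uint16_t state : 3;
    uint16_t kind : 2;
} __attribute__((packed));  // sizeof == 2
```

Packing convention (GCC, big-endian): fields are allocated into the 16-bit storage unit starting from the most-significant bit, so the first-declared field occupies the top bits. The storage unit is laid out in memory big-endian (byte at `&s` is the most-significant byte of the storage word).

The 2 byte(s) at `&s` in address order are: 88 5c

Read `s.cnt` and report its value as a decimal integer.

4

[0]=0x88 [1]=0x5c (big-endian) → word 0x885c
cnt:3 @ bit 13 → (0x885c>>13)&0x7 = 0x4  ←
type:3 @ bit 10 → (0x885c>>10)&0x7 = 0x2
lvl:3 @ bit 7 → (0x885c>>7)&0x7 = 0x0
prio:2 @ bit 5 → (0x885c>>5)&0x3 = 0x2
state:3 @ bit 2 → (0x885c>>2)&0x7 = 0x7
kind:2 @ bit 0 → (0x885c>>0)&0x3 = 0x0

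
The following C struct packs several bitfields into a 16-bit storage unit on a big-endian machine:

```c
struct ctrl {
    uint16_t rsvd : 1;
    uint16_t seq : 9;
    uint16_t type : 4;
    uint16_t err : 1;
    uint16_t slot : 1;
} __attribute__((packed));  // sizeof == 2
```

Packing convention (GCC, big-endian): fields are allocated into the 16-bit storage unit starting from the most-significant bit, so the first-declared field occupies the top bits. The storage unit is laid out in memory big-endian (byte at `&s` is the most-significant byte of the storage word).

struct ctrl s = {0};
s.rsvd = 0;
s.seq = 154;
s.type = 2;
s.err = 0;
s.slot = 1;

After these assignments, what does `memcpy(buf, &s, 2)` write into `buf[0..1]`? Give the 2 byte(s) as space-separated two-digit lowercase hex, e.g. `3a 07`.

rsvd (1b) val=0 bits=0x0 at bit 15: 0x0000
seq (9b) val=154 bits=0x9a at bit 6: 0x2680
type (4b) val=2 bits=0x2 at bit 2: 0x2688
err (1b) val=0 bits=0x0 at bit 1: 0x2688
slot (1b) val=1 bits=0x1 at bit 0: 0x2689
word = 0x2689 → big-endian bytes:
  [0]=0x26  [1]=0x89

26 89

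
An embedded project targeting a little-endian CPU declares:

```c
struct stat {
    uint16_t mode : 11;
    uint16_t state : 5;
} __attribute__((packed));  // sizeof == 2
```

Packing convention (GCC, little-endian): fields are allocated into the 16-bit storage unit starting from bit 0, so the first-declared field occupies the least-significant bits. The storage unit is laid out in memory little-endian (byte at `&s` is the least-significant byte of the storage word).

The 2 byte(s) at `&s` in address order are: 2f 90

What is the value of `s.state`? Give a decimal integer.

18

[0]=0x2f [1]=0x90 (little-endian) → word 0x902f
mode [0+:11] = (word>>0) & 0x7ff = 47
state [11+:5] = (word>>11) & 0x1f = 18  ←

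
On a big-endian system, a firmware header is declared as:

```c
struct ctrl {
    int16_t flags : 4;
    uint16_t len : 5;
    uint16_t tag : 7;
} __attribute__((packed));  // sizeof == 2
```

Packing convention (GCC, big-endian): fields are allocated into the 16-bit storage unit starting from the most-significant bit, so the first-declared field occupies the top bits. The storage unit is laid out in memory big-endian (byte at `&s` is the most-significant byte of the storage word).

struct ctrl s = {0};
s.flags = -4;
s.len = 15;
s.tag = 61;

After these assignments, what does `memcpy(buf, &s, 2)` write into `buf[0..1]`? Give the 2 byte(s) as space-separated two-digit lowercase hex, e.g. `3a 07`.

flags:4 = -4 → 0xc << 12 → word 0xc000
len:5 = 15 → 0xf << 7 → word 0xc780
tag:7 = 61 → 0x3d << 0 → word 0xc7bd
word = 0xc7bd → big-endian bytes:
  [0]=0xc7  [1]=0xbd

c7 bd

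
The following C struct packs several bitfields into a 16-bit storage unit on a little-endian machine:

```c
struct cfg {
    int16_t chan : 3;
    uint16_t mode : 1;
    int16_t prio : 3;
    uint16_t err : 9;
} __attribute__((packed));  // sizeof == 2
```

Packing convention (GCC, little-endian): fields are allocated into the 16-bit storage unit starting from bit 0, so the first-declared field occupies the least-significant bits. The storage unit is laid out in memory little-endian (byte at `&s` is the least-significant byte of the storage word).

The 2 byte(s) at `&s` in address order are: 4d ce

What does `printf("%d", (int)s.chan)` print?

[0]=0x4d [1]=0xce (little-endian) → word 0xce4d
chan:3 @ bit 0 → (0xce4d>>0)&0x7 = 0x5  ←
mode:1 @ bit 3 → (0xce4d>>3)&0x1 = 0x1
prio:3 @ bit 4 → (0xce4d>>4)&0x7 = 0x4
err:9 @ bit 7 → (0xce4d>>7)&0x1ff = 0x19c
chan signed 3b, MSB=1: 5 - 8 = -3

-3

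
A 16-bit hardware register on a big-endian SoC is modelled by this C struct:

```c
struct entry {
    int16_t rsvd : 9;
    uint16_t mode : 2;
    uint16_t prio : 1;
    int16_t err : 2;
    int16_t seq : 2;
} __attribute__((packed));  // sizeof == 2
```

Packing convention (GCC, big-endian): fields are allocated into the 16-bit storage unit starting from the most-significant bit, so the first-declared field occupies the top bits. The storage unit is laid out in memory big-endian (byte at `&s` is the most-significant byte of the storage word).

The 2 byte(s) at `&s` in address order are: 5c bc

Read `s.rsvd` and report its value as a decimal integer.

[0]=0x5c [1]=0xbc (big-endian) → word 0x5cbc
rsvd:9 @ bit 7 → (0x5cbc>>7)&0x1ff = 0xb9  ←
mode:2 @ bit 5 → (0x5cbc>>5)&0x3 = 0x1
prio:1 @ bit 4 → (0x5cbc>>4)&0x1 = 0x1
err:2 @ bit 2 → (0x5cbc>>2)&0x3 = 0x3
seq:2 @ bit 0 → (0x5cbc>>0)&0x3 = 0x0
rsvd signed 9b, MSB=0: value = 185

185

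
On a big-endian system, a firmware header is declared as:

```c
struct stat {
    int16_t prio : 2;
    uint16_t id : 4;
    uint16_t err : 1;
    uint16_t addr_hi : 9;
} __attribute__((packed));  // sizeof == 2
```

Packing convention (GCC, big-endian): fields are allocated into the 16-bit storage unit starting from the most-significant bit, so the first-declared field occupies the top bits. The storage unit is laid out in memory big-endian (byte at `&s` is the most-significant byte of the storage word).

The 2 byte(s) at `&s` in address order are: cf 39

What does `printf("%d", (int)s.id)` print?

3

[0]=0xcf [1]=0x39 (big-endian) → word 0xcf39
prio:2 @ bit 14 → (0xcf39>>14)&0x3 = 0x3
id:4 @ bit 10 → (0xcf39>>10)&0xf = 0x3  ←
err:1 @ bit 9 → (0xcf39>>9)&0x1 = 0x1
addr_hi:9 @ bit 0 → (0xcf39>>0)&0x1ff = 0x139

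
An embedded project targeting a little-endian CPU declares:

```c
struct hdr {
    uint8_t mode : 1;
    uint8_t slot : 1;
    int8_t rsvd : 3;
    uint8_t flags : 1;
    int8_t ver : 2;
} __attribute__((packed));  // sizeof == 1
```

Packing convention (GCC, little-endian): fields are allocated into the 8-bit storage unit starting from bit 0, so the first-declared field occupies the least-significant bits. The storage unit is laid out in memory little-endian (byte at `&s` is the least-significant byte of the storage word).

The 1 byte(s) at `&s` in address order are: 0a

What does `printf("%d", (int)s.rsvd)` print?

2

[0]=0x0a (little-endian) → word 0x0a
mode [0+:1] = (word>>0) & 0x1 = 0
slot [1+:1] = (word>>1) & 0x1 = 1
rsvd [2+:3] = (word>>2) & 0x7 = 2  ←
flags [5+:1] = (word>>5) & 0x1 = 0
ver [6+:2] = (word>>6) & 0x3 = 0
rsvd signed 3b, MSB=0: value = 2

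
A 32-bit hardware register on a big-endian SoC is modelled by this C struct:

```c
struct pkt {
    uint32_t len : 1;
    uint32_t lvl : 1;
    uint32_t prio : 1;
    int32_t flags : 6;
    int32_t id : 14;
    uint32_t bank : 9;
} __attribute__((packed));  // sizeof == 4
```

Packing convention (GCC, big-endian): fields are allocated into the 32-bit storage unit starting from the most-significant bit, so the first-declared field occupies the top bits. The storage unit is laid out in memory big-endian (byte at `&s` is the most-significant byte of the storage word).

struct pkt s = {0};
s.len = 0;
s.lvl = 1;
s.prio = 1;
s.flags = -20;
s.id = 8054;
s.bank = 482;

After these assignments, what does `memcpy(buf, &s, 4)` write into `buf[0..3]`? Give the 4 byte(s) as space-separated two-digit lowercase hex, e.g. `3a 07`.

len:1 = 0 → 0x0 << 31 → word 0x00000000
lvl:1 = 1 → 0x1 << 30 → word 0x40000000
prio:1 = 1 → 0x1 << 29 → word 0x60000000
flags:6 = -20 → 0x2c << 23 → word 0x76000000
id:14 = 8054 → 0x1f76 << 9 → word 0x763eec00
bank:9 = 482 → 0x1e2 << 0 → word 0x763eede2
word = 0x763eede2 → big-endian bytes:
  [0]=0x76  [1]=0x3e  [2]=0xed  [3]=0xe2

76 3e ed e2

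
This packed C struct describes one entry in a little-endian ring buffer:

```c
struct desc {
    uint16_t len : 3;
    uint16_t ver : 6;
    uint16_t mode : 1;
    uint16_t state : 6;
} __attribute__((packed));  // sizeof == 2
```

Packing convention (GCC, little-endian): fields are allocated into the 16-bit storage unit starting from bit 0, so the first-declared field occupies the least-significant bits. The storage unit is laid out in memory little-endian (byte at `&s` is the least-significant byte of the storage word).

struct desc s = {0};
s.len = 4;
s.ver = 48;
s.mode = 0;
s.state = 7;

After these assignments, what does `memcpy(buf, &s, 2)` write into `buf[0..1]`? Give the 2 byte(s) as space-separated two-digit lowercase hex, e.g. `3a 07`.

84 1d

len (3b) val=4 bits=0x4 at bit 0: 0x0004
ver (6b) val=48 bits=0x30 at bit 3: 0x0184
mode (1b) val=0 bits=0x0 at bit 9: 0x0184
state (6b) val=7 bits=0x7 at bit 10: 0x1d84
word = 0x1d84 → little-endian bytes:
  [0]=0x84  [1]=0x1d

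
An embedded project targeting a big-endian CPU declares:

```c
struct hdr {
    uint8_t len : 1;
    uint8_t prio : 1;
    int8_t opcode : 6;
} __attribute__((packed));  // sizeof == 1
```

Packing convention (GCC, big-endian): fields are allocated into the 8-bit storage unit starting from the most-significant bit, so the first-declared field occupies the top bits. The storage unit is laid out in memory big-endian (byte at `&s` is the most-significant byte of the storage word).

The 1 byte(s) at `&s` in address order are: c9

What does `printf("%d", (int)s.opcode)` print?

9

[0]=0xc9 (big-endian) → word 0xc9
len [7+:1] = (word>>7) & 0x1 = 1
prio [6+:1] = (word>>6) & 0x1 = 1
opcode [0+:6] = (word>>0) & 0x3f = 9  ←
opcode signed 6b, MSB=0: value = 9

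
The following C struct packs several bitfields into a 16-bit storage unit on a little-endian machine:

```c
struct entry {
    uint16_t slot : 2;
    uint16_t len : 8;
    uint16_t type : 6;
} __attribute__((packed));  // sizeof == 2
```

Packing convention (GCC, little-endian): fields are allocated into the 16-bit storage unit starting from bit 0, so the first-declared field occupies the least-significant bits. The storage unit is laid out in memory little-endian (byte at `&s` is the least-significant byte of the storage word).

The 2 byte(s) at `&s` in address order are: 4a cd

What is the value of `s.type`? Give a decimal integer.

51

[0]=0x4a [1]=0xcd (little-endian) → word 0xcd4a
slot:2 @ bit 0 → (0xcd4a>>0)&0x3 = 0x2
len:8 @ bit 2 → (0xcd4a>>2)&0xff = 0x52
type:6 @ bit 10 → (0xcd4a>>10)&0x3f = 0x33  ←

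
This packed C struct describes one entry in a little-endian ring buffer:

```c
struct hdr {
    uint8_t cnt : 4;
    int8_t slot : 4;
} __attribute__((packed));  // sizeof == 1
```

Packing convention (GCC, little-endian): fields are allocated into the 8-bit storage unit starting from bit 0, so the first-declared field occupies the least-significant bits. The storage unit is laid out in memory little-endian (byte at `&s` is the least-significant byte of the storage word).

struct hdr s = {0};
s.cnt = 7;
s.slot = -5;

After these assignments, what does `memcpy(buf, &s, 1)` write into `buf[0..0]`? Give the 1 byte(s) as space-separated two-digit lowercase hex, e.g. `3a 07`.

[0+:4] cnt=7 & 0xf = 0x7; word=0x07
[4+:4] slot=-5 & 0xf = 0xb; word=0xb7
word = 0xb7 → little-endian bytes:
  [0]=0xb7

b7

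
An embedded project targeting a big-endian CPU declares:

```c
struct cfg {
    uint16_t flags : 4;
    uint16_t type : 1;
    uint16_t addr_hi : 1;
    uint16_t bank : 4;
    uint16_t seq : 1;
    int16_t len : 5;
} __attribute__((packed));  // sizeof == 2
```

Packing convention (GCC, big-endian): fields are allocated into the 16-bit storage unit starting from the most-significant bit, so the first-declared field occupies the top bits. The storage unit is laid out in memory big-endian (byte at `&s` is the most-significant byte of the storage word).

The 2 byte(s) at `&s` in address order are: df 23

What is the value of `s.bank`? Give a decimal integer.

[0]=0xdf [1]=0x23 (big-endian) → word 0xdf23
flags:4 @ bit 12 → (0xdf23>>12)&0xf = 0xd
type:1 @ bit 11 → (0xdf23>>11)&0x1 = 0x1
addr_hi:1 @ bit 10 → (0xdf23>>10)&0x1 = 0x1
bank:4 @ bit 6 → (0xdf23>>6)&0xf = 0xc  ←
seq:1 @ bit 5 → (0xdf23>>5)&0x1 = 0x1
len:5 @ bit 0 → (0xdf23>>0)&0x1f = 0x3

12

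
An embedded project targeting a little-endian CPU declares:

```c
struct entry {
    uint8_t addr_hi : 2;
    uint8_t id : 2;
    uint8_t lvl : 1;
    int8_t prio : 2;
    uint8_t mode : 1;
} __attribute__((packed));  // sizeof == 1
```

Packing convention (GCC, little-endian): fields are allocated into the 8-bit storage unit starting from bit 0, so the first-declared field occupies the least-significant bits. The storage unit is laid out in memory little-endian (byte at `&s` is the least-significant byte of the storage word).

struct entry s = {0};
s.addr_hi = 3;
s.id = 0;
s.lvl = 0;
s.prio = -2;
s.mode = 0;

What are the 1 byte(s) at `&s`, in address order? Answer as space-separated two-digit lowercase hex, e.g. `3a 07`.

addr_hi (2b) val=3 bits=0x3 at bit 0: 0x03
id (2b) val=0 bits=0x0 at bit 2: 0x03
lvl (1b) val=0 bits=0x0 at bit 4: 0x03
prio (2b) val=-2 bits=0x2 at bit 5: 0x43
mode (1b) val=0 bits=0x0 at bit 7: 0x43
word = 0x43 → little-endian bytes:
  [0]=0x43

43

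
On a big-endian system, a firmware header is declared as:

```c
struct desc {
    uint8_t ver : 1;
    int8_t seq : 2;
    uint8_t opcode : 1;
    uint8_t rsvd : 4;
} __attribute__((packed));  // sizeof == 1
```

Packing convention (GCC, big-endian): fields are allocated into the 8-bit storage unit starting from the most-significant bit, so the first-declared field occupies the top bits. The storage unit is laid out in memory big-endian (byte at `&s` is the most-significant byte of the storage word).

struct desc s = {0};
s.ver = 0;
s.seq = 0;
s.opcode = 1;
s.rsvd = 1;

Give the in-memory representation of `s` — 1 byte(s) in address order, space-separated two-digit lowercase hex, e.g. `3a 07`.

ver:1 = 0 → 0x0 << 7 → word 0x00
seq:2 = 0 → 0x0 << 5 → word 0x00
opcode:1 = 1 → 0x1 << 4 → word 0x10
rsvd:4 = 1 → 0x1 << 0 → word 0x11
word = 0x11 → big-endian bytes:
  [0]=0x11

11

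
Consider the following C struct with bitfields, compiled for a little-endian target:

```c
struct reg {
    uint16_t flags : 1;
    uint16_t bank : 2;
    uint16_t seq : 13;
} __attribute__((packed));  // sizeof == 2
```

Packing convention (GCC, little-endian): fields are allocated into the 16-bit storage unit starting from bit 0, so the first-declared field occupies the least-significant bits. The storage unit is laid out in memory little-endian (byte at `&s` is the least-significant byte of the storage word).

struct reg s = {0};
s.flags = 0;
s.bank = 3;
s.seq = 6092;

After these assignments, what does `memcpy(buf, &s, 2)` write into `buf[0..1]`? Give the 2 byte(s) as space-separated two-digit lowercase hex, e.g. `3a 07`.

66 be

flags:1 = 0 → 0x0 << 0 → word 0x0000
bank:2 = 3 → 0x3 << 1 → word 0x0006
seq:13 = 6092 → 0x17cc << 3 → word 0xbe66
word = 0xbe66 → little-endian bytes:
  [0]=0x66  [1]=0xbe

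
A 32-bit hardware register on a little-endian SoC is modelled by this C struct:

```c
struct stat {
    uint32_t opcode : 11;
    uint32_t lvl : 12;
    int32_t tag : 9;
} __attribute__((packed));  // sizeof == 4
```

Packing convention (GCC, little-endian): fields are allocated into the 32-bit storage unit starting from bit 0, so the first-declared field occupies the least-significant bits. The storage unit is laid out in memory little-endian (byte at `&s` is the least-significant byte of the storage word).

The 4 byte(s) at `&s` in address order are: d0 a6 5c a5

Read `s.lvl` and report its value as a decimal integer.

2964

[0]=0xd0 [1]=0xa6 [2]=0x5c [3]=0xa5 (little-endian) → word 0xa55ca6d0
opcode:11 @ bit 0 → (0xa55ca6d0>>0)&0x7ff = 0x6d0
lvl:12 @ bit 11 → (0xa55ca6d0>>11)&0xfff = 0xb94  ←
tag:9 @ bit 23 → (0xa55ca6d0>>23)&0x1ff = 0x14a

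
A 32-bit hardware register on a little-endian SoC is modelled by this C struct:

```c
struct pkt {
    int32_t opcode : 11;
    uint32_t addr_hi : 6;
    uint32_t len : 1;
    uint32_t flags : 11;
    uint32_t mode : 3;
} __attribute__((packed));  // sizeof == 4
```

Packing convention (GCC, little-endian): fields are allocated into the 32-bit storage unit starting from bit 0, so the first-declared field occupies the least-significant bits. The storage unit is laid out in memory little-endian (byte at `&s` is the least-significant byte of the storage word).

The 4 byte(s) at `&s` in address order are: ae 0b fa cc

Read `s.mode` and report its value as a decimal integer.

[0]=0xae [1]=0x0b [2]=0xfa [3]=0xcc (little-endian) → word 0xccfa0bae
opcode [0+:11] = (word>>0) & 0x7ff = 942
addr_hi [11+:6] = (word>>11) & 0x3f = 1
len [17+:1] = (word>>17) & 0x1 = 1
flags [18+:11] = (word>>18) & 0x7ff = 830
mode [29+:3] = (word>>29) & 0x7 = 6  ←

6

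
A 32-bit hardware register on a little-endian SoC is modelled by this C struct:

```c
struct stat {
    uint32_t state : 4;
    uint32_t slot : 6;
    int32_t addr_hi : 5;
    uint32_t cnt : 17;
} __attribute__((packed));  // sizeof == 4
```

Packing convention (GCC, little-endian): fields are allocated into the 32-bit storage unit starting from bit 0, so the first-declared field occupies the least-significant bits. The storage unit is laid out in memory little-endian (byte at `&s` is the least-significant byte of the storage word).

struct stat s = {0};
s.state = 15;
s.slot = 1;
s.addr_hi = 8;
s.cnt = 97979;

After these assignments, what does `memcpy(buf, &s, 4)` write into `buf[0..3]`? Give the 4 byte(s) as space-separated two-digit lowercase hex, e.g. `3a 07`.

[0+:4] state=15 & 0xf = 0xf; word=0x0000000f
[4+:6] slot=1 & 0x3f = 0x1; word=0x0000001f
[10+:5] addr_hi=8 & 0x1f = 0x8; word=0x0000201f
[15+:17] cnt=97979 & 0x1ffff = 0x17ebb; word=0xbf5da01f
word = 0xbf5da01f → little-endian bytes:
  [0]=0x1f  [1]=0xa0  [2]=0x5d  [3]=0xbf

1f a0 5d bf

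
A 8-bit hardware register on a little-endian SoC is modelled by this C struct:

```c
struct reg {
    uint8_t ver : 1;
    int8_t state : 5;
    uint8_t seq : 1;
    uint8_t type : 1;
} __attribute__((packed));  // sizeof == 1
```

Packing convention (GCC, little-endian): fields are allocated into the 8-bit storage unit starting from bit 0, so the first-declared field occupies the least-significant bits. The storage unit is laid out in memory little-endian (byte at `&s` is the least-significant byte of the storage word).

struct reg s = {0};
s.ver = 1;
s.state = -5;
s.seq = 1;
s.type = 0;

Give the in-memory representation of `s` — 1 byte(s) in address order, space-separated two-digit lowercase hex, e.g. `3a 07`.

77

ver (1b) val=1 bits=0x1 at bit 0: 0x01
state (5b) val=-5 bits=0x1b at bit 1: 0x37
seq (1b) val=1 bits=0x1 at bit 6: 0x77
type (1b) val=0 bits=0x0 at bit 7: 0x77
word = 0x77 → little-endian bytes:
  [0]=0x77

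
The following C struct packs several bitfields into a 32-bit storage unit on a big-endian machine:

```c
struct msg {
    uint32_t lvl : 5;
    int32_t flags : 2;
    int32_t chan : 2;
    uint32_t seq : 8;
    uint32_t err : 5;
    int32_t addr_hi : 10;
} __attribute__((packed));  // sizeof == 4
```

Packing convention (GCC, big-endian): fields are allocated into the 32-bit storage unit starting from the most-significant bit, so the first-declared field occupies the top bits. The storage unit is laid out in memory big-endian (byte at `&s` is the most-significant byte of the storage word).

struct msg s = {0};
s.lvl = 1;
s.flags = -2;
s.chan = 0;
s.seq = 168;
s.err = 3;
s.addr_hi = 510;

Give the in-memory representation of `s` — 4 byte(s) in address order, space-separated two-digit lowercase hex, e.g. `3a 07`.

0c 54 0d fe

lvl:5 = 1 → 0x1 << 27 → word 0x08000000
flags:2 = -2 → 0x2 << 25 → word 0x0c000000
chan:2 = 0 → 0x0 << 23 → word 0x0c000000
seq:8 = 168 → 0xa8 << 15 → word 0x0c540000
err:5 = 3 → 0x3 << 10 → word 0x0c540c00
addr_hi:10 = 510 → 0x1fe << 0 → word 0x0c540dfe
word = 0x0c540dfe → big-endian bytes:
  [0]=0x0c  [1]=0x54  [2]=0x0d  [3]=0xfe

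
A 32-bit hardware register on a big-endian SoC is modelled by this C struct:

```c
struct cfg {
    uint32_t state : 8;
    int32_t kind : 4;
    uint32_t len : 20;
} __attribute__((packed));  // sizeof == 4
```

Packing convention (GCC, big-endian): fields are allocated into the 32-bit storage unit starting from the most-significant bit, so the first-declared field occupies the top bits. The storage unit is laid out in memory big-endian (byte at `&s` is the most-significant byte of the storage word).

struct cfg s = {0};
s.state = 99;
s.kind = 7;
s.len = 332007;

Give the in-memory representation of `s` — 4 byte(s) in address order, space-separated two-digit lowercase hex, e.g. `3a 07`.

63 75 10 e7

state (8b) val=99 bits=0x63 at bit 24: 0x63000000
kind (4b) val=7 bits=0x7 at bit 20: 0x63700000
len (20b) val=332007 bits=0x510e7 at bit 0: 0x637510e7
word = 0x637510e7 → big-endian bytes:
  [0]=0x63  [1]=0x75  [2]=0x10  [3]=0xe7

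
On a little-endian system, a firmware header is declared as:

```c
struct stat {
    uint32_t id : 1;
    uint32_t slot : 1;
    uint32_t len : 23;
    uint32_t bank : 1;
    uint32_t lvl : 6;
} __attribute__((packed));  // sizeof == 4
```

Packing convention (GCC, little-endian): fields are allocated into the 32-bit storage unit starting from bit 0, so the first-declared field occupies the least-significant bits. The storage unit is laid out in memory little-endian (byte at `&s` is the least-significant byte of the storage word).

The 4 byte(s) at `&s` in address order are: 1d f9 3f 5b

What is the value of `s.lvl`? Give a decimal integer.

22

[0]=0x1d [1]=0xf9 [2]=0x3f [3]=0x5b (little-endian) → word 0x5b3ff91d
id [0+:1] = (word>>0) & 0x1 = 1
slot [1+:1] = (word>>1) & 0x1 = 0
len [2+:23] = (word>>2) & 0x7fffff = 5242439
bank [25+:1] = (word>>25) & 0x1 = 1
lvl [26+:6] = (word>>26) & 0x3f = 22  ←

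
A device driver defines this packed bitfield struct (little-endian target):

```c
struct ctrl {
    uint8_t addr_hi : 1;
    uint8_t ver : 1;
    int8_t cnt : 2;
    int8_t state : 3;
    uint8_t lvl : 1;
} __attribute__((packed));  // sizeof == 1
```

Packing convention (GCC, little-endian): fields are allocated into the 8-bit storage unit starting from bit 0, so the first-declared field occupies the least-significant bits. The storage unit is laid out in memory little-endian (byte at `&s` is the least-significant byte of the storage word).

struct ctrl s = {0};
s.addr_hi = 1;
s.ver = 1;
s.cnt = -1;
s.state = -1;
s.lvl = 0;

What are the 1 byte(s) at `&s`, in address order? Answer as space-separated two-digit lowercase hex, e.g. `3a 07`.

7f

[0+:1] addr_hi=1 & 0x1 = 0x1; word=0x01
[1+:1] ver=1 & 0x1 = 0x1; word=0x03
[2+:2] cnt=-1 & 0x3 = 0x3; word=0x0f
[4+:3] state=-1 & 0x7 = 0x7; word=0x7f
[7+:1] lvl=0 & 0x1 = 0x0; word=0x7f
word = 0x7f → little-endian bytes:
  [0]=0x7f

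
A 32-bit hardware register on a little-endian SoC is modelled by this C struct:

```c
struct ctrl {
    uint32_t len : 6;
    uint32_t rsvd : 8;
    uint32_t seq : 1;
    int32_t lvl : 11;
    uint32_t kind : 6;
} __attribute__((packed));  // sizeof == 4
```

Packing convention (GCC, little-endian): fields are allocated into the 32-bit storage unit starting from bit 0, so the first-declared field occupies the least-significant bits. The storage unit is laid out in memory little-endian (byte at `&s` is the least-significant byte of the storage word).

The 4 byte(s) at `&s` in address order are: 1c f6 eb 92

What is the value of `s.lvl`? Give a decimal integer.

-553

[0]=0x1c [1]=0xf6 [2]=0xeb [3]=0x92 (little-endian) → word 0x92ebf61c
len:6 @ bit 0 → (0x92ebf61c>>0)&0x3f = 0x1c
rsvd:8 @ bit 6 → (0x92ebf61c>>6)&0xff = 0xd8
seq:1 @ bit 14 → (0x92ebf61c>>14)&0x1 = 0x1
lvl:11 @ bit 15 → (0x92ebf61c>>15)&0x7ff = 0x5d7  ←
kind:6 @ bit 26 → (0x92ebf61c>>26)&0x3f = 0x24
lvl signed 11b, MSB=1: 1495 - 2048 = -553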